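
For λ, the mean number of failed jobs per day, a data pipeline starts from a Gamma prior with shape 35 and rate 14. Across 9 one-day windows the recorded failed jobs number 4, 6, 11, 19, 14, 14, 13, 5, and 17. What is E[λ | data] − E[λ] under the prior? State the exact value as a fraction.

Total count: 4 + 6 + 11 + 19 + 14 + 14 + 13 + 5 + 17 = 103.
Total exposure: 9 days.
Gamma(α, β) with Poisson data over total exposure Σt gives posterior Gamma(α+Σx, β+Σt) = Gamma(138, 23).
Posterior mean = 138/23 = 6; prior mean = 35/14 = 5/2. Difference = 6 − 5/2 = 7/2.

7/2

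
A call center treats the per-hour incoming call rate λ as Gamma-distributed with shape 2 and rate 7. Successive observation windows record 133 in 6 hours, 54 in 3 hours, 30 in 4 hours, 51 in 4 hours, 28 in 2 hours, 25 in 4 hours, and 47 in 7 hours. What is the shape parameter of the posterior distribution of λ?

370

Total count: 133 + 54 + 30 + 51 + 28 + 25 + 47 = 368.
Total exposure: 6 + 3 + 4 + 4 + 2 + 4 + 7 = 30 hours.
Gamma(α, β) with Poisson data over total exposure Σt gives posterior Gamma(α+Σx, β+Σt) = Gamma(370, 37).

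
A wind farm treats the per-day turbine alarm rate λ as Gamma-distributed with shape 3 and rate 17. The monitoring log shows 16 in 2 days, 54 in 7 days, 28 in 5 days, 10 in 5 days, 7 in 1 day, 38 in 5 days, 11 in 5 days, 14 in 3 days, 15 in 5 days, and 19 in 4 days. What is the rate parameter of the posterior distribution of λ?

59

Total count: 16 + 54 + 28 + 10 + 7 + 38 + 11 + 14 + 15 + 19 = 212.
Total exposure: 2 + 7 + 5 + 5 + 1 + 5 + 5 + 3 + 5 + 4 = 42 days.
By Gamma–Poisson conjugacy, the posterior is Gamma(α + Σx, β + Σt) = Gamma(3 + 212, 17 + 42) = Gamma(215, 59).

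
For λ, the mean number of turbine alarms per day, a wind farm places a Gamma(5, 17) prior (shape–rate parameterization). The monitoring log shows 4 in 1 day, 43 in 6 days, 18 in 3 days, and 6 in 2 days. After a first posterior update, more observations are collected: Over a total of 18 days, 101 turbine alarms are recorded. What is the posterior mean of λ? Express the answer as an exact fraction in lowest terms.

Total count: 4 + 43 + 18 + 6 = 71.
Total exposure: 1 + 6 + 3 + 2 = 12 days.
After the first batch: Gamma(5 + 71, 17 + 12) = Gamma(76, 29).
Total count 101 over total exposure 18 days.
After the second batch: Gamma(76 + 101, 29 + 18) = Gamma(177, 47).
Posterior mean = α'/β' = 177/47.

177/47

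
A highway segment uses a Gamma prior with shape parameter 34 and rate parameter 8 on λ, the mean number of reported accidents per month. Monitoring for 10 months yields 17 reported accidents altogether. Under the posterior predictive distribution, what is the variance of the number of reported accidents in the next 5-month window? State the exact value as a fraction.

1955/108

Total count 17 over total exposure 10 months.
By Gamma–Poisson conjugacy, the posterior is Gamma(α + Σx, β + Σt) = Gamma(34 + 17, 8 + 10) = Gamma(51, 18).
The posterior predictive for a window of length T is Negative Binomial with variance T·α'·(β'+T)/β'² = 5·51·23/324 = 1955/108.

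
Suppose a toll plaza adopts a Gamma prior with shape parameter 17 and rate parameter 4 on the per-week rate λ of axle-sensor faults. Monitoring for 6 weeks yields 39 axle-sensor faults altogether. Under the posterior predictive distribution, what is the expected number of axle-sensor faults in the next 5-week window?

28

Total count 39 over total exposure 6 weeks.
By Gamma–Poisson conjugacy, the posterior is Gamma(α + Σx, β + Σt) = Gamma(17 + 39, 4 + 6) = Gamma(56, 10).
Predictive mean over a 5-week window = T·E[λ|data] = 5·56/10 = 28.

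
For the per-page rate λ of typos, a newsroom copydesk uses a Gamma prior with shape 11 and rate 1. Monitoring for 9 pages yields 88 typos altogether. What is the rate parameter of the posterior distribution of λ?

Total count 88 over total exposure 9 pages.
The Gamma prior is conjugate for the Poisson rate, so λ | data ~ Gamma(11+88, 1+9) = Gamma(99, 10).

10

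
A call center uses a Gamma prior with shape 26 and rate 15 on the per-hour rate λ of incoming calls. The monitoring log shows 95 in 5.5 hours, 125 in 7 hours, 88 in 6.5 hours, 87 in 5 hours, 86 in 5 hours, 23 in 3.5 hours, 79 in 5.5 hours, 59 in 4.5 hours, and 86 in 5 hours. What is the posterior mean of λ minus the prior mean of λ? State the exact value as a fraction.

3874/375

Total count: 95 + 125 + 88 + 87 + 86 + 23 + 79 + 59 + 86 = 728.
Total exposure: 5.5 + 7 + 6.5 + 5 + 5 + 3.5 + 5.5 + 4.5 + 5 = 47.5 hours.
Posterior: α' = 26 + 728 = 754, β' = 15 + 47.5 = 125/2.
Posterior mean = 754/(125/2) = 1508/125; prior mean = 26/15 = 26/15. Difference = 1508/125 − 26/15 = 3874/375.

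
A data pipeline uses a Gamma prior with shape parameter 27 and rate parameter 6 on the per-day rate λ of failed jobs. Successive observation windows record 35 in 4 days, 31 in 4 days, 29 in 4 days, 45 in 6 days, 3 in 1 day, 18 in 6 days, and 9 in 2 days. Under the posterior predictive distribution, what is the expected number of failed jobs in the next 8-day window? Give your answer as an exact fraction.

Total count: 35 + 31 + 29 + 45 + 3 + 18 + 9 = 170.
Total exposure: 4 + 4 + 4 + 6 + 1 + 6 + 2 = 27 days.
Conjugate update: add total count to the shape and total exposure to the rate, giving Gamma(197, 33).
Predictive mean over an 8-day window = T·E[λ|data] = 8·197/33 = 1576/33.

1576/33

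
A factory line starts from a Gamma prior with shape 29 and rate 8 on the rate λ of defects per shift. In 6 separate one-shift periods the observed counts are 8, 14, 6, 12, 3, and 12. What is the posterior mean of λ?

Total count: 8 + 14 + 6 + 12 + 3 + 12 = 55.
Total exposure: 6 shifts.
Gamma(α, β) with Poisson data over total exposure Σt gives posterior Gamma(α+Σx, β+Σt) = Gamma(84, 14).
Posterior mean = α'/β' = 84/14 = 6.

6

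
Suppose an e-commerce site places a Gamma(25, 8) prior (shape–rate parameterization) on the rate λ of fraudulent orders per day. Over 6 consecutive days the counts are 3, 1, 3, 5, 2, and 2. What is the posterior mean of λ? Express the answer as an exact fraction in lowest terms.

41/14

Total count: 3 + 1 + 3 + 5 + 2 + 2 = 16.
Total exposure: 6 days.
The Gamma prior is conjugate for the Poisson rate, so λ | data ~ Gamma(25+16, 8+6) = Gamma(41, 14).
Posterior mean = α'/β' = 41/14.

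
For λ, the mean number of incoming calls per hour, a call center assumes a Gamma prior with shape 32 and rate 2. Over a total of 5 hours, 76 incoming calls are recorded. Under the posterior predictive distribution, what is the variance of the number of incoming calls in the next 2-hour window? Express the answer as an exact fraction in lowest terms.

1944/49

Total count 76 over total exposure 5 hours.
The Gamma prior is conjugate for the Poisson rate, so λ | data ~ Gamma(32+76, 2+5) = Gamma(108, 7).
The posterior predictive for a window of length T is Negative Binomial with variance T·α'·(β'+T)/β'² = 2·108·9/49 = 1944/49.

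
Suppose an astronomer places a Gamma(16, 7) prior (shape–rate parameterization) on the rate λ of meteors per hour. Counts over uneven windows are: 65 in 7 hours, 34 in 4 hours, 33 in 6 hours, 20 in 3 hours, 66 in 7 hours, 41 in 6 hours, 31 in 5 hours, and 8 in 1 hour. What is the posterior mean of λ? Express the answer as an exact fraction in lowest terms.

157/23

Total count: 65 + 34 + 33 + 20 + 66 + 41 + 31 + 8 = 298.
Total exposure: 7 + 4 + 6 + 3 + 7 + 6 + 5 + 1 = 39 hours.
Conjugate update: add total count to the shape and total exposure to the rate, giving Gamma(314, 46).
Posterior mean = α'/β' = 314/46 = 157/23.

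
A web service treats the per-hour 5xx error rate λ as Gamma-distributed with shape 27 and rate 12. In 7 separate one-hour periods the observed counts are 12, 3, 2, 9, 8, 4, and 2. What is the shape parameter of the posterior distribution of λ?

67

Total count: 12 + 3 + 2 + 9 + 8 + 4 + 2 = 40.
Total exposure: 7 hours.
Posterior: α' = 27 + 40 = 67, β' = 12 + 7 = 19.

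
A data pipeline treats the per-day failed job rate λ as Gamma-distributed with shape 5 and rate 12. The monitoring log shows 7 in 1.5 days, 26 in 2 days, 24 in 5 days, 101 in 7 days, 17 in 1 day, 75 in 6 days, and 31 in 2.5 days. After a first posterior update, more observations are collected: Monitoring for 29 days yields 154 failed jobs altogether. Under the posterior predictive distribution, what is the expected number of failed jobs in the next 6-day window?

Total count: 7 + 26 + 24 + 101 + 17 + 75 + 31 = 281.
Total exposure: 1.5 + 2 + 5 + 7 + 1 + 6 + 2.5 = 25 days.
After the first batch: Gamma(5 + 281, 12 + 25) = Gamma(286, 37).
Total count 154 over total exposure 29 days.
After the second batch: Gamma(286 + 154, 37 + 29) = Gamma(440, 66).
Predictive mean over a 6-day window = T·E[λ|data] = 6·440/66 = 40.

40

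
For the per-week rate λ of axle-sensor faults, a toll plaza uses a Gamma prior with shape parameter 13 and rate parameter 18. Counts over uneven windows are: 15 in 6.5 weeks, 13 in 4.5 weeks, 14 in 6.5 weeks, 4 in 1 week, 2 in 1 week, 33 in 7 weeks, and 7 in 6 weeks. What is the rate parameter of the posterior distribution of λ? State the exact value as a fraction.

Total count: 15 + 13 + 14 + 4 + 2 + 33 + 7 = 88.
Total exposure: 6.5 + 4.5 + 6.5 + 1 + 1 + 7 + 6 = 32.5 weeks.
Gamma(α, β) with Poisson data over total exposure Σt gives posterior Gamma(α+Σx, β+Σt) = Gamma(101, 101/2).

101/2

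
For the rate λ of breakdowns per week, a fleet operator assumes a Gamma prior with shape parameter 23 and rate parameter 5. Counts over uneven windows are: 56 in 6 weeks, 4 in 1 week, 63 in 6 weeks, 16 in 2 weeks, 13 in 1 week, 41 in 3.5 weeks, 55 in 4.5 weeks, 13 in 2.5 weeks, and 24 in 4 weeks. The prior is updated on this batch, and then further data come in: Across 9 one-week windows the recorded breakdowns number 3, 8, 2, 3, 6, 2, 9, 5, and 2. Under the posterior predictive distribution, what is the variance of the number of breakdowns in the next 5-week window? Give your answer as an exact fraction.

344520/7921

Total count: 56 + 4 + 63 + 16 + 13 + 41 + 55 + 13 + 24 = 285.
Total exposure: 6 + 1 + 6 + 2 + 1 + 3.5 + 4.5 + 2.5 + 4 = 30.5 weeks.
After the first batch: Gamma(23 + 285, 5 + 30.5) = Gamma(308, 71/2).
Total count: 3 + 8 + 2 + 3 + 6 + 2 + 9 + 5 + 2 = 40.
Total exposure: 9 weeks.
After the second batch: Gamma(308 + 40, 71/2 + 9) = Gamma(348, 89/2).
The posterior predictive for a window of length T is Negative Binomial with variance T·α'·(β'+T)/β'² = 5·348·(99/2)/(7921/4) = 344520/7921.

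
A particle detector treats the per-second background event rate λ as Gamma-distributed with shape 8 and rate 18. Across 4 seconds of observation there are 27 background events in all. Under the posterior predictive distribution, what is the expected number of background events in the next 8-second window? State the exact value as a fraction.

Total count 27 over total exposure 4 seconds.
By Gamma–Poisson conjugacy, the posterior is Gamma(α + Σx, β + Σt) = Gamma(8 + 27, 18 + 4) = Gamma(35, 22).
Predictive mean over an 8-second window = T·E[λ|data] = 8·35/22 = 140/11.

140/11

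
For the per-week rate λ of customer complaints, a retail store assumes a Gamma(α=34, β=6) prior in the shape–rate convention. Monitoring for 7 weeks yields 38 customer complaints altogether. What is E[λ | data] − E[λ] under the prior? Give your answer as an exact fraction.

-5/39

Total count 38 over total exposure 7 weeks.
By Gamma–Poisson conjugacy, the posterior is Gamma(α + Σx, β + Σt) = Gamma(34 + 38, 6 + 7) = Gamma(72, 13).
Posterior mean = 72/13 = 72/13; prior mean = 34/6 = 17/3. Difference = 72/13 − 17/3 = -5/39.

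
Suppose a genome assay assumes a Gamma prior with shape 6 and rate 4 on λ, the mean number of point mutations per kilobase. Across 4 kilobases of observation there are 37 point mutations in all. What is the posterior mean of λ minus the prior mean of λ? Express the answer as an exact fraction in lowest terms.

31/8

Total count 37 over total exposure 4 kilobases.
Conjugate update: add total count to the shape and total exposure to the rate, giving Gamma(43, 8).
Posterior mean = 43/8 = 43/8; prior mean = 6/4 = 3/2. Difference = 43/8 − 3/2 = 31/8.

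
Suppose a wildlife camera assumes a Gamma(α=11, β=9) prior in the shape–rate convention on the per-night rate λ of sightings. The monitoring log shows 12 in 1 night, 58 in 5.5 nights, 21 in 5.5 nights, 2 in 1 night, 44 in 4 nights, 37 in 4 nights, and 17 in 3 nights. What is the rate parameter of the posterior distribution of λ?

Total count: 12 + 58 + 21 + 2 + 44 + 37 + 17 = 191.
Total exposure: 1 + 5.5 + 5.5 + 1 + 4 + 4 + 3 = 24 nights.
Gamma(α, β) with Poisson data over total exposure Σt gives posterior Gamma(α+Σx, β+Σt) = Gamma(202, 33).

33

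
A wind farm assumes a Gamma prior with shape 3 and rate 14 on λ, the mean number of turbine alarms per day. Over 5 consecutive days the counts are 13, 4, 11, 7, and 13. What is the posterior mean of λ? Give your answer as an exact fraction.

Total count: 13 + 4 + 11 + 7 + 13 = 48.
Total exposure: 5 days.
Gamma(α, β) with Poisson data over total exposure Σt gives posterior Gamma(α+Σx, β+Σt) = Gamma(51, 19).
Posterior mean = α'/β' = 51/19.

51/19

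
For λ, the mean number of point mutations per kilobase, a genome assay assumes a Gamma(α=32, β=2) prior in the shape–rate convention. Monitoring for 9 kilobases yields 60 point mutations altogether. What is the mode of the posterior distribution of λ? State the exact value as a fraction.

91/11

Total count 60 over total exposure 9 kilobases.
Posterior: α' = 32 + 60 = 92, β' = 2 + 9 = 11.
Posterior mode = (α'−1)/β' = 91/11.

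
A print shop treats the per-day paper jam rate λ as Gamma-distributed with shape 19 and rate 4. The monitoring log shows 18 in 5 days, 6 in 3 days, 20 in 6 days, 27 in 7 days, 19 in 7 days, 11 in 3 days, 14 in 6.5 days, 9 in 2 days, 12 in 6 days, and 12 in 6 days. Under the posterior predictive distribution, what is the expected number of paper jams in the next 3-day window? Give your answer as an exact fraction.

Total count: 18 + 6 + 20 + 27 + 19 + 11 + 14 + 9 + 12 + 12 = 148.
Total exposure: 5 + 3 + 6 + 7 + 7 + 3 + 6.5 + 2 + 6 + 6 = 51.5 days.
The Gamma prior is conjugate for the Poisson rate, so λ | data ~ Gamma(19+148, 4+51.5) = Gamma(167, 111/2).
Predictive mean over a 3-day window = T·E[λ|data] = 3·167/(111/2) = 334/37.

334/37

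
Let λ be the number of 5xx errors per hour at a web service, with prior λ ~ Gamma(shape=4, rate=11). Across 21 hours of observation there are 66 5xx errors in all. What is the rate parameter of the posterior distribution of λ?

32

Total count 66 over total exposure 21 hours.
Posterior: α' = 4 + 66 = 70, β' = 11 + 21 = 32.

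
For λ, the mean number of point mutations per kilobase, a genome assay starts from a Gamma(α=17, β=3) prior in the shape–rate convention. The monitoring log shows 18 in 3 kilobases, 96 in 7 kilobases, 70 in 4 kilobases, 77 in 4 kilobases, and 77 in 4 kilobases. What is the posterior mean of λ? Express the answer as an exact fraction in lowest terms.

Total count: 18 + 96 + 70 + 77 + 77 = 338.
Total exposure: 3 + 7 + 4 + 4 + 4 = 22 kilobases.
Conjugate update: add total count to the shape and total exposure to the rate, giving Gamma(355, 25).
Posterior mean = α'/β' = 355/25 = 71/5.

71/5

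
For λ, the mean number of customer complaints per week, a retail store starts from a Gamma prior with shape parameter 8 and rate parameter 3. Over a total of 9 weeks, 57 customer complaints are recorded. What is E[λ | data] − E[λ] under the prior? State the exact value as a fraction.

11/4

Total count 57 over total exposure 9 weeks.
Conjugate update: add total count to the shape and total exposure to the rate, giving Gamma(65, 12).
Posterior mean = 65/12 = 65/12; prior mean = 8/3 = 8/3. Difference = 65/12 − 8/3 = 11/4.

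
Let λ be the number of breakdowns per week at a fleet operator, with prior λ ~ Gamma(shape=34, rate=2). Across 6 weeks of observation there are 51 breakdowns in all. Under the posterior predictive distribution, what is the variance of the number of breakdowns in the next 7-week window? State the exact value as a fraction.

Total count 51 over total exposure 6 weeks.
By Gamma–Poisson conjugacy, the posterior is Gamma(α + Σx, β + Σt) = Gamma(34 + 51, 2 + 6) = Gamma(85, 8).
The posterior predictive for a window of length T is Negative Binomial with variance T·α'·(β'+T)/β'² = 7·85·15/64 = 8925/64.

8925/64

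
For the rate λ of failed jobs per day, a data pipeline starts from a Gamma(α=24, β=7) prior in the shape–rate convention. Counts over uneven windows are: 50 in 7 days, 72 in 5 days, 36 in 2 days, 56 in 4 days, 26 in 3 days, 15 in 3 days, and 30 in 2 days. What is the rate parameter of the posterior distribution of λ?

33

Total count: 50 + 72 + 36 + 56 + 26 + 15 + 30 = 285.
Total exposure: 7 + 5 + 2 + 4 + 3 + 3 + 2 = 26 days.
By Gamma–Poisson conjugacy, the posterior is Gamma(α + Σx, β + Σt) = Gamma(24 + 285, 7 + 26) = Gamma(309, 33).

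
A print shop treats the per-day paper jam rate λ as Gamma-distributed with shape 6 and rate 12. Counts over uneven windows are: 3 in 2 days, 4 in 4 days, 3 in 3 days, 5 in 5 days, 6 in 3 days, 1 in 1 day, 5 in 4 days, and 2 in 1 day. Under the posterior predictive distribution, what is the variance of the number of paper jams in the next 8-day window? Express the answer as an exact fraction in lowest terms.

Total count: 3 + 4 + 3 + 5 + 6 + 1 + 5 + 2 = 29.
Total exposure: 2 + 4 + 3 + 5 + 3 + 1 + 4 + 1 = 23 days.
The Gamma prior is conjugate for the Poisson rate, so λ | data ~ Gamma(6+29, 12+23) = Gamma(35, 35).
The posterior predictive for a window of length T is Negative Binomial with variance T·α'·(β'+T)/β'² = 8·35·43/1225 = 344/35.

344/35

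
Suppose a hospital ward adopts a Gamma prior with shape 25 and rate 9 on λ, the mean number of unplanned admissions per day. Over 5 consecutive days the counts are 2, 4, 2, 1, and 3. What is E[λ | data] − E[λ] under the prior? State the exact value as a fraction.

-17/126

Total count: 2 + 4 + 2 + 1 + 3 = 12.
Total exposure: 5 days.
Gamma(α, β) with Poisson data over total exposure Σt gives posterior Gamma(α+Σx, β+Σt) = Gamma(37, 14).
Posterior mean = 37/14 = 37/14; prior mean = 25/9 = 25/9. Difference = 37/14 − 25/9 = -17/126.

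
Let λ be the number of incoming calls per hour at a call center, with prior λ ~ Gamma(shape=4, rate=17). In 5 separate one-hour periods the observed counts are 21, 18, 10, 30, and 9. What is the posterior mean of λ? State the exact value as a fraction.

46/11

Total count: 21 + 18 + 10 + 30 + 9 = 88.
Total exposure: 5 hours.
By Gamma–Poisson conjugacy, the posterior is Gamma(α + Σx, β + Σt) = Gamma(4 + 88, 17 + 5) = Gamma(92, 22).
Posterior mean = α'/β' = 92/22 = 46/11.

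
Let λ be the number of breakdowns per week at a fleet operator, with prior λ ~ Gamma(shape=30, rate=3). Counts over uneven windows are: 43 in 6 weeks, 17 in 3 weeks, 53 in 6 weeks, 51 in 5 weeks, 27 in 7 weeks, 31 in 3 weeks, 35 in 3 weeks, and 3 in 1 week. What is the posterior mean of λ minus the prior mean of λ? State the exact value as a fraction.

Total count: 43 + 17 + 53 + 51 + 27 + 31 + 35 + 3 = 260.
Total exposure: 6 + 3 + 6 + 5 + 7 + 3 + 3 + 1 = 34 weeks.
Posterior: α' = 30 + 260 = 290, β' = 3 + 34 = 37.
Posterior mean = 290/37 = 290/37; prior mean = 30/3 = 10. Difference = 290/37 − 10 = -80/37.

-80/37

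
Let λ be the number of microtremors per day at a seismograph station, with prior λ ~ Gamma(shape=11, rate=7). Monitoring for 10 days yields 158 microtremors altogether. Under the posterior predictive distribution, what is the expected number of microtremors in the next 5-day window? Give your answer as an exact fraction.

Total count 158 over total exposure 10 days.
By Gamma–Poisson conjugacy, the posterior is Gamma(α + Σx, β + Σt) = Gamma(11 + 158, 7 + 10) = Gamma(169, 17).
Predictive mean over a 5-day window = T·E[λ|data] = 5·169/17 = 845/17.

845/17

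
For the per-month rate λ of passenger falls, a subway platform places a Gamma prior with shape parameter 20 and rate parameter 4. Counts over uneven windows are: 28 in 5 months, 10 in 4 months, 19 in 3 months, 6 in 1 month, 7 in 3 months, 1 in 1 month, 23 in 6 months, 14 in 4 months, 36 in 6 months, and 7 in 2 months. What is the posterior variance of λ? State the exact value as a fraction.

19/169

Total count: 28 + 10 + 19 + 6 + 7 + 1 + 23 + 14 + 36 + 7 = 151.
Total exposure: 5 + 4 + 3 + 1 + 3 + 1 + 6 + 4 + 6 + 2 = 35 months.
Gamma(α, β) with Poisson data over total exposure Σt gives posterior Gamma(α+Σx, β+Σt) = Gamma(171, 39).
Posterior variance = α'/β'² = 171/1521 = 19/169.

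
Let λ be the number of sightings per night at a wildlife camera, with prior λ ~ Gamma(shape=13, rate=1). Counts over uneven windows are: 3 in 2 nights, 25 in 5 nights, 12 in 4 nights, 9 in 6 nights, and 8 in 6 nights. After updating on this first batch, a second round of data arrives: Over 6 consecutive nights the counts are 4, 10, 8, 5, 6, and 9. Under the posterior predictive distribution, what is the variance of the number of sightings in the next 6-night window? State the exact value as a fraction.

672/25

Total count: 3 + 25 + 12 + 9 + 8 = 57.
Total exposure: 2 + 5 + 4 + 6 + 6 = 23 nights.
After the first batch: Gamma(13 + 57, 1 + 23) = Gamma(70, 24).
Total count: 4 + 10 + 8 + 5 + 6 + 9 = 42.
Total exposure: 6 nights.
After the second batch: Gamma(70 + 42, 24 + 6) = Gamma(112, 30).
The posterior predictive for a window of length T is Negative Binomial with variance T·α'·(β'+T)/β'² = 6·112·36/900 = 672/25.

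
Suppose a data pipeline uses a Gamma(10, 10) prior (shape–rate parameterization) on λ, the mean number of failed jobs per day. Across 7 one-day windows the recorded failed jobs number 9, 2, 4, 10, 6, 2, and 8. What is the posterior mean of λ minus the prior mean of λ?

Total count: 9 + 2 + 4 + 10 + 6 + 2 + 8 = 41.
Total exposure: 7 days.
By Gamma–Poisson conjugacy, the posterior is Gamma(α + Σx, β + Σt) = Gamma(10 + 41, 10 + 7) = Gamma(51, 17).
Posterior mean = 51/17 = 3; prior mean = 10/10 = 1. Difference = 3 − 1 = 2.

2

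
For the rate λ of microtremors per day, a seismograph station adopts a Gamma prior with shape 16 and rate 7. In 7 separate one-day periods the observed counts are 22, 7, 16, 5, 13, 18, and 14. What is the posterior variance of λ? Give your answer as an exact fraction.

111/196

Total count: 22 + 7 + 16 + 5 + 13 + 18 + 14 = 95.
Total exposure: 7 days.
By Gamma–Poisson conjugacy, the posterior is Gamma(α + Σx, β + Σt) = Gamma(16 + 95, 7 + 7) = Gamma(111, 14).
Posterior variance = α'/β'² = 111/196.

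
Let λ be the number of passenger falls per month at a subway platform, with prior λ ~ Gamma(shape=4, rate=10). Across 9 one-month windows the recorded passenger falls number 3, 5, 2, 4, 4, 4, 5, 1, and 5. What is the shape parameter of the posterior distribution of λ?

Total count: 3 + 5 + 2 + 4 + 4 + 4 + 5 + 1 + 5 = 33.
Total exposure: 9 months.
By Gamma–Poisson conjugacy, the posterior is Gamma(α + Σx, β + Σt) = Gamma(4 + 33, 10 + 9) = Gamma(37, 19).

37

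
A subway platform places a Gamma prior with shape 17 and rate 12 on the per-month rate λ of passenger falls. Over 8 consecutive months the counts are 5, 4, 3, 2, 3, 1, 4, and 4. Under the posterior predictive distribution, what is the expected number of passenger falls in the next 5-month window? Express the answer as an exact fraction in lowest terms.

Total count: 5 + 4 + 3 + 2 + 3 + 1 + 4 + 4 = 26.
Total exposure: 8 months.
Conjugate update: add total count to the shape and total exposure to the rate, giving Gamma(43, 20).
Predictive mean over a 5-month window = T·E[λ|data] = 5·43/20 = 43/4.

43/4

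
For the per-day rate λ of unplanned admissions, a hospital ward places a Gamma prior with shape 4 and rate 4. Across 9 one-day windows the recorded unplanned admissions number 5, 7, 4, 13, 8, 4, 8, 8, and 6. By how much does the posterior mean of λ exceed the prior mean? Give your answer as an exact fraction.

54/13

Total count: 5 + 7 + 4 + 13 + 8 + 4 + 8 + 8 + 6 = 63.
Total exposure: 9 days.
Gamma(α, β) with Poisson data over total exposure Σt gives posterior Gamma(α+Σx, β+Σt) = Gamma(67, 13).
Posterior mean = 67/13 = 67/13; prior mean = 4/4 = 1. Difference = 67/13 − 1 = 54/13.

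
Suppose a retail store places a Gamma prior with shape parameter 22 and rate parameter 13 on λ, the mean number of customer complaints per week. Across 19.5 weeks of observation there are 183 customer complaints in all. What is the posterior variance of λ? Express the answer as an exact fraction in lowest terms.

164/845

Total count 183 over total exposure 19.5 weeks.
The Gamma prior is conjugate for the Poisson rate, so λ | data ~ Gamma(22+183, 13+19.5) = Gamma(205, 65/2).
Posterior variance = α'/β'² = 205/(4225/4) = 164/845.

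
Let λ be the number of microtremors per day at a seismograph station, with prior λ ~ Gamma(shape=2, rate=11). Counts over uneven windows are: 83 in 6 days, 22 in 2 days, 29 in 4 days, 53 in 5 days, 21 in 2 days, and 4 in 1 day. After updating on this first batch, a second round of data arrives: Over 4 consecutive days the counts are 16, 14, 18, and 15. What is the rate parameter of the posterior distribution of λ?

Total count: 83 + 22 + 29 + 53 + 21 + 4 = 212.
Total exposure: 6 + 2 + 4 + 5 + 2 + 1 = 20 days.
After the first batch: Gamma(2 + 212, 11 + 20) = Gamma(214, 31).
Total count: 16 + 14 + 18 + 15 = 63.
Total exposure: 4 days.
After the second batch: Gamma(214 + 63, 31 + 4) = Gamma(277, 35).

35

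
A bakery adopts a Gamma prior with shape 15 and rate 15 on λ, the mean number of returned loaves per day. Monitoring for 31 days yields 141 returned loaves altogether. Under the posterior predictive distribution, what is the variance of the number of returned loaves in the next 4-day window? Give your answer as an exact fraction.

Total count 141 over total exposure 31 days.
By Gamma–Poisson conjugacy, the posterior is Gamma(α + Σx, β + Σt) = Gamma(15 + 141, 15 + 31) = Gamma(156, 46).
The posterior predictive for a window of length T is Negative Binomial with variance T·α'·(β'+T)/β'² = 4·156·50/2116 = 7800/529.

7800/529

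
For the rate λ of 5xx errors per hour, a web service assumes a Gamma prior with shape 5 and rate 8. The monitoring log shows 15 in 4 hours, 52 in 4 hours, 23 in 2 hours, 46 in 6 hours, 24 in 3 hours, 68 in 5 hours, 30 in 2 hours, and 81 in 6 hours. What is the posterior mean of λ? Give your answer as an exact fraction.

Total count: 15 + 52 + 23 + 46 + 24 + 68 + 30 + 81 = 339.
Total exposure: 4 + 4 + 2 + 6 + 3 + 5 + 2 + 6 = 32 hours.
The Gamma prior is conjugate for the Poisson rate, so λ | data ~ Gamma(5+339, 8+32) = Gamma(344, 40).
Posterior mean = α'/β' = 344/40 = 43/5.

43/5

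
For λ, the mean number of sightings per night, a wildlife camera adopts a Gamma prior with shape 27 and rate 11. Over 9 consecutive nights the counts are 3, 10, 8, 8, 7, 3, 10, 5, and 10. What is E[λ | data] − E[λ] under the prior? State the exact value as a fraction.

461/220

Total count: 3 + 10 + 8 + 8 + 7 + 3 + 10 + 5 + 10 = 64.
Total exposure: 9 nights.
Posterior: α' = 27 + 64 = 91, β' = 11 + 9 = 20.
Posterior mean = 91/20 = 91/20; prior mean = 27/11 = 27/11. Difference = 91/20 − 27/11 = 461/220.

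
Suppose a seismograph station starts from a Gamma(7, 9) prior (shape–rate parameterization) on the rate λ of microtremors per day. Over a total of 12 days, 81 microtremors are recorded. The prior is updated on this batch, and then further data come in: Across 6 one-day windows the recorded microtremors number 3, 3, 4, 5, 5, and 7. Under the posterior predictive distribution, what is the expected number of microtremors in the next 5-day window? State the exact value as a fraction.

Total count 81 over total exposure 12 days.
After the first batch: Gamma(7 + 81, 9 + 12) = Gamma(88, 21).
Total count: 3 + 3 + 4 + 5 + 5 + 7 = 27.
Total exposure: 6 days.
After the second batch: Gamma(88 + 27, 21 + 6) = Gamma(115, 27).
Predictive mean over a 5-day window = T·E[λ|data] = 5·115/27 = 575/27.

575/27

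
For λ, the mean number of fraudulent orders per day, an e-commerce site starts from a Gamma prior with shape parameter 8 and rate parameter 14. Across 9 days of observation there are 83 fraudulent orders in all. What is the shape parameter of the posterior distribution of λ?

91

Total count 83 over total exposure 9 days.
Conjugate update: add total count to the shape and total exposure to the rate, giving Gamma(91, 23).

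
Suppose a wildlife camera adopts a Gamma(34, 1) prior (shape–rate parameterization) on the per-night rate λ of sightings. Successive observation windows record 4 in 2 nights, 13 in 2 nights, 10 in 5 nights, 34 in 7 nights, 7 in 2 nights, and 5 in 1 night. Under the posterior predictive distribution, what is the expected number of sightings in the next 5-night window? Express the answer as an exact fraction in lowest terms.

Total count: 4 + 13 + 10 + 34 + 7 + 5 = 73.
Total exposure: 2 + 2 + 5 + 7 + 2 + 1 = 19 nights.
By Gamma–Poisson conjugacy, the posterior is Gamma(α + Σx, β + Σt) = Gamma(34 + 73, 1 + 19) = Gamma(107, 20).
Predictive mean over a 5-night window = T·E[λ|data] = 5·107/20 = 107/4.

107/4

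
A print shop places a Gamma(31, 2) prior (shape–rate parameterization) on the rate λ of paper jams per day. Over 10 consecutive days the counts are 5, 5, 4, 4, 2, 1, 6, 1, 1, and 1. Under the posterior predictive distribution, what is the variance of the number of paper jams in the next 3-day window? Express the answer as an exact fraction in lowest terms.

305/16

Total count: 5 + 5 + 4 + 4 + 2 + 1 + 6 + 1 + 1 + 1 = 30.
Total exposure: 10 days.
Posterior: α' = 31 + 30 = 61, β' = 2 + 10 = 12.
The posterior predictive for a window of length T is Negative Binomial with variance T·α'·(β'+T)/β'² = 3·61·15/144 = 305/16.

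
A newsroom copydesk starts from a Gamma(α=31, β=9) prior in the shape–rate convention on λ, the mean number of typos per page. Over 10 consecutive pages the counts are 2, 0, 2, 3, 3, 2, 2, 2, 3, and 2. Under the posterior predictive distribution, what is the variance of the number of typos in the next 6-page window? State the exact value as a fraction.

7800/361

Total count: 2 + 0 + 2 + 3 + 3 + 2 + 2 + 2 + 3 + 2 = 21.
Total exposure: 10 pages.
Conjugate update: add total count to the shape and total exposure to the rate, giving Gamma(52, 19).
The posterior predictive for a window of length T is Negative Binomial with variance T·α'·(β'+T)/β'² = 6·52·25/361 = 7800/361.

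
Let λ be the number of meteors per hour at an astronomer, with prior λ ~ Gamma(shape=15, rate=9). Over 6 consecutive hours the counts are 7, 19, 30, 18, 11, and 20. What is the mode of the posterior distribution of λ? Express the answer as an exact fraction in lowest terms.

Total count: 7 + 19 + 30 + 18 + 11 + 20 = 105.
Total exposure: 6 hours.
The Gamma prior is conjugate for the Poisson rate, so λ | data ~ Gamma(15+105, 9+6) = Gamma(120, 15).
Posterior mode = (α'−1)/β' = 119/15.

119/15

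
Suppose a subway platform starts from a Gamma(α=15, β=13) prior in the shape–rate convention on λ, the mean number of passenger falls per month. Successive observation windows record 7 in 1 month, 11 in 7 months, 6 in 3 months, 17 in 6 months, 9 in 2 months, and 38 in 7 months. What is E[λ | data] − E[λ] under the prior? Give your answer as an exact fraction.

58/39

Total count: 7 + 11 + 6 + 17 + 9 + 38 = 88.
Total exposure: 1 + 7 + 3 + 6 + 2 + 7 = 26 months.
By Gamma–Poisson conjugacy, the posterior is Gamma(α + Σx, β + Σt) = Gamma(15 + 88, 13 + 26) = Gamma(103, 39).
Posterior mean = 103/39 = 103/39; prior mean = 15/13 = 15/13. Difference = 103/39 − 15/13 = 58/39.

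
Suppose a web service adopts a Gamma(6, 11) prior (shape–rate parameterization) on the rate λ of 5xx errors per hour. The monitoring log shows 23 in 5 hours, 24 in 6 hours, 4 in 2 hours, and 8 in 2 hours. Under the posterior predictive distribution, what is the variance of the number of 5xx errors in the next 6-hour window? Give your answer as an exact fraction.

Total count: 23 + 24 + 4 + 8 = 59.
Total exposure: 5 + 6 + 2 + 2 = 15 hours.
Conjugate update: add total count to the shape and total exposure to the rate, giving Gamma(65, 26).
The posterior predictive for a window of length T is Negative Binomial with variance T·α'·(β'+T)/β'² = 6·65·32/676 = 240/13.

240/13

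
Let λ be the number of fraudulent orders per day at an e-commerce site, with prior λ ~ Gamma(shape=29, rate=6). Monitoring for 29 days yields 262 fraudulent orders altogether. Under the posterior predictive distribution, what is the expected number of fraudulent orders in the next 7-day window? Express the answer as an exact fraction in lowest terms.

291/5

Total count 262 over total exposure 29 days.
Conjugate update: add total count to the shape and total exposure to the rate, giving Gamma(291, 35).
Predictive mean over a 7-day window = T·E[λ|data] = 7·291/35 = 291/5.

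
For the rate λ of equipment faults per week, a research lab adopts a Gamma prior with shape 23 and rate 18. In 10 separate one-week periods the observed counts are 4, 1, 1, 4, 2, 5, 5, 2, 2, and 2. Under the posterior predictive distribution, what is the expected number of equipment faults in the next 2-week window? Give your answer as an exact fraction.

Total count: 4 + 1 + 1 + 4 + 2 + 5 + 5 + 2 + 2 + 2 = 28.
Total exposure: 10 weeks.
Gamma(α, β) with Poisson data over total exposure Σt gives posterior Gamma(α+Σx, β+Σt) = Gamma(51, 28).
Predictive mean over a 2-week window = T·E[λ|data] = 2·51/28 = 51/14.

51/14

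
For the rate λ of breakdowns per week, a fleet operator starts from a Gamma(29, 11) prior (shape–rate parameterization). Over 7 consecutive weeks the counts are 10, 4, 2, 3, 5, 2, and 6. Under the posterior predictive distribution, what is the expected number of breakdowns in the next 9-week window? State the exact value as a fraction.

61/2

Total count: 10 + 4 + 2 + 3 + 5 + 2 + 6 = 32.
Total exposure: 7 weeks.
Conjugate update: add total count to the shape and total exposure to the rate, giving Gamma(61, 18).
Predictive mean over a 9-week window = T·E[λ|data] = 9·61/18 = 61/2.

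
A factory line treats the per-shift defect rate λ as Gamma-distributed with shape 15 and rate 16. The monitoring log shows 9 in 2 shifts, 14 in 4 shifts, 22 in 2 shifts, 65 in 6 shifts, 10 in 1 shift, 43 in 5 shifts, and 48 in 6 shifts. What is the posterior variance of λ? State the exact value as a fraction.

113/882

Total count: 9 + 14 + 22 + 65 + 10 + 43 + 48 = 211.
Total exposure: 2 + 4 + 2 + 6 + 1 + 5 + 6 = 26 shifts.
Conjugate update: add total count to the shape and total exposure to the rate, giving Gamma(226, 42).
Posterior variance = α'/β'² = 226/1764 = 113/882.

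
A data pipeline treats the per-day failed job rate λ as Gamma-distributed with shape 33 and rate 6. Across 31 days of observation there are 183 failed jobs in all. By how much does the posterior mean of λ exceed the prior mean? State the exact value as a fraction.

Total count 183 over total exposure 31 days.
Posterior: α' = 33 + 183 = 216, β' = 6 + 31 = 37.
Posterior mean = 216/37 = 216/37; prior mean = 33/6 = 11/2. Difference = 216/37 − 11/2 = 25/74.

25/74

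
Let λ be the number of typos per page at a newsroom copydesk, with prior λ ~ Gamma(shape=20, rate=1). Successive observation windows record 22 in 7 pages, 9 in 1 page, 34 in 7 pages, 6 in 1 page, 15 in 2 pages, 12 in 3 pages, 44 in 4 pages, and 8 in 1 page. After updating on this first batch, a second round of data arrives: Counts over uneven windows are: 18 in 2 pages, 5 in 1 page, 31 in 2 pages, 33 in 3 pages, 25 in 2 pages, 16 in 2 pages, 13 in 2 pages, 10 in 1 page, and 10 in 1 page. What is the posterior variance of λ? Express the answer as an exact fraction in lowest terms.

Total count: 22 + 9 + 34 + 6 + 15 + 12 + 44 + 8 = 150.
Total exposure: 7 + 1 + 7 + 1 + 2 + 3 + 4 + 1 = 26 pages.
After the first batch: Gamma(20 + 150, 1 + 26) = Gamma(170, 27).
Total count: 18 + 5 + 31 + 33 + 25 + 16 + 13 + 10 + 10 = 161.
Total exposure: 2 + 1 + 2 + 3 + 2 + 2 + 2 + 1 + 1 = 16 pages.
After the second batch: Gamma(170 + 161, 27 + 16) = Gamma(331, 43).
Posterior variance = α'/β'² = 331/1849.

331/1849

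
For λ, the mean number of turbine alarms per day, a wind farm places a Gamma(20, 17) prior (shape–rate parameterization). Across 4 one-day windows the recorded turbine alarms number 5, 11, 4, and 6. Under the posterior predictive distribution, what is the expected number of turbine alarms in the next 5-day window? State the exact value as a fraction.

230/21

Total count: 5 + 11 + 4 + 6 = 26.
Total exposure: 4 days.
By Gamma–Poisson conjugacy, the posterior is Gamma(α + Σx, β + Σt) = Gamma(20 + 26, 17 + 4) = Gamma(46, 21).
Predictive mean over a 5-day window = T·E[λ|data] = 5·46/21 = 230/21.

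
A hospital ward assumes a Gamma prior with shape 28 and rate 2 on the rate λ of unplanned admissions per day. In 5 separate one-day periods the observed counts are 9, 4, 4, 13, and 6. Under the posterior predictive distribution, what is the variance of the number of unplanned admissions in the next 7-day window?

128

Total count: 9 + 4 + 4 + 13 + 6 = 36.
Total exposure: 5 days.
Gamma(α, β) with Poisson data over total exposure Σt gives posterior Gamma(α+Σx, β+Σt) = Gamma(64, 7).
The posterior predictive for a window of length T is Negative Binomial with variance T·α'·(β'+T)/β'² = 7·64·14/49 = 128.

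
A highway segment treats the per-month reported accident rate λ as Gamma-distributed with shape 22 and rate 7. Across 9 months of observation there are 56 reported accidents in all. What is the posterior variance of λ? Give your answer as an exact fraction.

Total count 56 over total exposure 9 months.
Posterior: α' = 22 + 56 = 78, β' = 7 + 9 = 16.
Posterior variance = α'/β'² = 78/256 = 39/128.

39/128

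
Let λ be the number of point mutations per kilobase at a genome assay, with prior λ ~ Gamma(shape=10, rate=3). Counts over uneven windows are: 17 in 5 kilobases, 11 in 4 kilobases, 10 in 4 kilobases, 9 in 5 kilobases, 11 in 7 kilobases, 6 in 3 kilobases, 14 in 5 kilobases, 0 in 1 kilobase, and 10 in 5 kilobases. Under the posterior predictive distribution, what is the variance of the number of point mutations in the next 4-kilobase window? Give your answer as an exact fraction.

92/9

Total count: 17 + 11 + 10 + 9 + 11 + 6 + 14 + 0 + 10 = 88.
Total exposure: 5 + 4 + 4 + 5 + 7 + 3 + 5 + 1 + 5 = 39 kilobases.
The Gamma prior is conjugate for the Poisson rate, so λ | data ~ Gamma(10+88, 3+39) = Gamma(98, 42).
The posterior predictive for a window of length T is Negative Binomial with variance T·α'·(β'+T)/β'² = 4·98·46/1764 = 92/9.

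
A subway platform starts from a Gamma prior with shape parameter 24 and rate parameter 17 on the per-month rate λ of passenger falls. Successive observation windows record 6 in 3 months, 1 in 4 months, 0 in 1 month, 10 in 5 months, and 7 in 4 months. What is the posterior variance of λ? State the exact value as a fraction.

Total count: 6 + 1 + 0 + 10 + 7 = 24.
Total exposure: 3 + 4 + 1 + 5 + 4 = 17 months.
Posterior: α' = 24 + 24 = 48, β' = 17 + 17 = 34.
Posterior variance = α'/β'² = 48/1156 = 12/289.

12/289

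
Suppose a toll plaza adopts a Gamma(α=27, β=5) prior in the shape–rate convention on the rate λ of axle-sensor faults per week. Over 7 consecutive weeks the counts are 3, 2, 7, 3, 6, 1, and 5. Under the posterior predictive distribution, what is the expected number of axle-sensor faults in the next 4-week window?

18

Total count: 3 + 2 + 7 + 3 + 6 + 1 + 5 = 27.
Total exposure: 7 weeks.
The Gamma prior is conjugate for the Poisson rate, so λ | data ~ Gamma(27+27, 5+7) = Gamma(54, 12).
Predictive mean over a 4-week window = T·E[λ|data] = 4·54/12 = 18.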